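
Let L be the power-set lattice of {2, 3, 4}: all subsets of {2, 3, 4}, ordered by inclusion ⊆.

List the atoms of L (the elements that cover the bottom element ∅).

The atoms are exactly the elements that cover ∅: {2}, {3}, {4}.

{2}, {3}, {4}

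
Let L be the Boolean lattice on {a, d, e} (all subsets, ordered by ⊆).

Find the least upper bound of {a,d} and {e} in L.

{a,d,e}

Under ⊆, join is union: {a,d} ∪ {e} = {a,d,e}.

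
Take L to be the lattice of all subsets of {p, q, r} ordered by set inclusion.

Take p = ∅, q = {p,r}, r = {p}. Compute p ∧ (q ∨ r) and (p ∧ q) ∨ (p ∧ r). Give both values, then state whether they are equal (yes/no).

q ∨ r = {p,r}, so p ∧ (q ∨ r) = ∅ ∧ {p,r} = ∅.
p ∧ q = ∅ and p ∧ r = ∅, so (p ∧ q) ∨ (p ∧ r) = ∅ ∨ ∅ = ∅.
Equal: yes.

∅; ∅; yes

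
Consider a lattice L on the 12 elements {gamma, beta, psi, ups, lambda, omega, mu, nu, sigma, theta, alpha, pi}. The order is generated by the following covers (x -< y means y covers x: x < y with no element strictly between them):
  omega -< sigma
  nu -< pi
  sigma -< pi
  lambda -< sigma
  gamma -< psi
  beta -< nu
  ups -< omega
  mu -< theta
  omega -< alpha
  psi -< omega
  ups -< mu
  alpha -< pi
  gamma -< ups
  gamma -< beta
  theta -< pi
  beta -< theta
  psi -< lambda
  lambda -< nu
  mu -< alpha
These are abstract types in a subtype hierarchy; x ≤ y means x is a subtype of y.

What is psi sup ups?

Common upper bounds of {psi, ups}: alpha, omega, pi, sigma.
The least among these is omega.

omega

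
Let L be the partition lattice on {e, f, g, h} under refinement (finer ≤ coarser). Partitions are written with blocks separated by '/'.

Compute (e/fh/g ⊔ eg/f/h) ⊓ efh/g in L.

e/fh/g

e/fh/g ∨ eg/f/h = eg/fh
eg/fh ∧ efh/g = e/fh/g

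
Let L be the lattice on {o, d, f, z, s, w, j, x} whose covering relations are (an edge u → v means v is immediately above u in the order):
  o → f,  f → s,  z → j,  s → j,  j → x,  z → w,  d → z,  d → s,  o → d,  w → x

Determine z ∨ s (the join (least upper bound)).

j

Common upper bounds of {z, s}: j, x.
The least among these is j.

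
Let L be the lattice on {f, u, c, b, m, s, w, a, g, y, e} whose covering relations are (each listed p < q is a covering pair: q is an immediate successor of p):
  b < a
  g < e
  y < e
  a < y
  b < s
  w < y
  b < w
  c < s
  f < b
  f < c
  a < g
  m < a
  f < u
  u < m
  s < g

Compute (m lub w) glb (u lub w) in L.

m ∨ w = y
u ∨ w = y
y ∧ y = y

y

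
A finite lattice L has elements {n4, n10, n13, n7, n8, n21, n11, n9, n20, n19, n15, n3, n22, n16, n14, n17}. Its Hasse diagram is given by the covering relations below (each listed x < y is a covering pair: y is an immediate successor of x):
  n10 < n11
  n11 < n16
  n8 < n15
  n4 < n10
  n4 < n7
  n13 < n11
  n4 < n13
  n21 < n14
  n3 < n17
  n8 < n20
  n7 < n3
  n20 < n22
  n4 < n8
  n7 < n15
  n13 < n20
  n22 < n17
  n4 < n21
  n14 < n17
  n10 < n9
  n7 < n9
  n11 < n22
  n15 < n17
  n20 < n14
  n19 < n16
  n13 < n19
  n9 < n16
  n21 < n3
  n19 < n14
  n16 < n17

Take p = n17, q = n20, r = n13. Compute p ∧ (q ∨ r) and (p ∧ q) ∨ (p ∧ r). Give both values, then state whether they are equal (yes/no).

q ∨ r = n20, so p ∧ (q ∨ r) = n17 ∧ n20 = n20.
p ∧ q = n20 and p ∧ r = n13, so (p ∧ q) ∨ (p ∧ r) = n20 ∨ n13 = n20.
Equal: yes.

n20; n20; yes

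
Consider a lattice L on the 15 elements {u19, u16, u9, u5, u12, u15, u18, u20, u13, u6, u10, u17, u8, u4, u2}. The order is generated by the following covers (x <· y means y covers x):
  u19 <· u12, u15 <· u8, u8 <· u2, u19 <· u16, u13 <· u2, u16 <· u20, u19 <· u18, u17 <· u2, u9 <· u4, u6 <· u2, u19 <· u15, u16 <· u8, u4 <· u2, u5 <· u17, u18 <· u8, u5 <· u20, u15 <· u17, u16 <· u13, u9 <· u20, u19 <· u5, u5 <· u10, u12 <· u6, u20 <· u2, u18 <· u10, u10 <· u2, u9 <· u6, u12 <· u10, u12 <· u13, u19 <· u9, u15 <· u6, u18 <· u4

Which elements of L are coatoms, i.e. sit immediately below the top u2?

u10, u13, u17, u20, u4, u6, u8

The coatoms are exactly the elements covered by u2: u10, u13, u17, u20, u4, u6, u8.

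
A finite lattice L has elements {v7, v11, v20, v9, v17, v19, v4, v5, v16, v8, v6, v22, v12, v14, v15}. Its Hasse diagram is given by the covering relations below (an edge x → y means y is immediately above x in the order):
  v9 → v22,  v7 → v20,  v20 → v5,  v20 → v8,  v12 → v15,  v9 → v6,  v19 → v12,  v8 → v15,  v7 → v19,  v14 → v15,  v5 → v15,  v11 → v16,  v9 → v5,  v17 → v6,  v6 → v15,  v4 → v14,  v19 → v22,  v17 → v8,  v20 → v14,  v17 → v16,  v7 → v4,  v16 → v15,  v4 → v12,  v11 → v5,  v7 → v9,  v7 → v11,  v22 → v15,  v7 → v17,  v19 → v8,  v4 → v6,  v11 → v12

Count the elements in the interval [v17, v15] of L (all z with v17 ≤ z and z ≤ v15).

The interval [v17, v15] = {v15, v16, v17, v6, v8}, which has 5 elements.

5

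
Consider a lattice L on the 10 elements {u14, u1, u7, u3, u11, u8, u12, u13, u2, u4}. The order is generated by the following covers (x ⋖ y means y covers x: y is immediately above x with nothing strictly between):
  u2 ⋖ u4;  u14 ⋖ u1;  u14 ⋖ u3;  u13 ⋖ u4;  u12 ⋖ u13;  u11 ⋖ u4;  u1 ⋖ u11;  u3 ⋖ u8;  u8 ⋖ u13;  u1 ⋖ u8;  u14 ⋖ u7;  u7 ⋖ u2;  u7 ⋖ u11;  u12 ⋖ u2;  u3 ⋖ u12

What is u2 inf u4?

Common lower bounds of {u2, u4}: u12, u14, u2, u3, u7.
The greatest among these is u2.

u2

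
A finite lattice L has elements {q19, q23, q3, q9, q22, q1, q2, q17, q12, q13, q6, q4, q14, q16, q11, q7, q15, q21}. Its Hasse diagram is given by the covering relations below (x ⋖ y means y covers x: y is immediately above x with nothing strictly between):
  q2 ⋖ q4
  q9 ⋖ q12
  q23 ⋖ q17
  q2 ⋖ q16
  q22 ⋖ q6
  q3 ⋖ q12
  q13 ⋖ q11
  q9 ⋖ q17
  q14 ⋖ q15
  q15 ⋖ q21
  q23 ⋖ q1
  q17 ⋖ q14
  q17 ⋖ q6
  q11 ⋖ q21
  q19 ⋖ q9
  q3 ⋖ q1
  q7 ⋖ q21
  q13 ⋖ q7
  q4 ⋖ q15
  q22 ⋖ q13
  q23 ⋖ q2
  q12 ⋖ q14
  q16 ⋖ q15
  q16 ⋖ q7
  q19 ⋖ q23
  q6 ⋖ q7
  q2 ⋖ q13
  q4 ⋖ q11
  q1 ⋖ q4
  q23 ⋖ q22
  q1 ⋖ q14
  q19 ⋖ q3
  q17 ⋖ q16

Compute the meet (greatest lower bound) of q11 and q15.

Common lower bounds of {q11, q15}: q1, q19, q2, q23, q3, q4.
The greatest among these is q4.

q4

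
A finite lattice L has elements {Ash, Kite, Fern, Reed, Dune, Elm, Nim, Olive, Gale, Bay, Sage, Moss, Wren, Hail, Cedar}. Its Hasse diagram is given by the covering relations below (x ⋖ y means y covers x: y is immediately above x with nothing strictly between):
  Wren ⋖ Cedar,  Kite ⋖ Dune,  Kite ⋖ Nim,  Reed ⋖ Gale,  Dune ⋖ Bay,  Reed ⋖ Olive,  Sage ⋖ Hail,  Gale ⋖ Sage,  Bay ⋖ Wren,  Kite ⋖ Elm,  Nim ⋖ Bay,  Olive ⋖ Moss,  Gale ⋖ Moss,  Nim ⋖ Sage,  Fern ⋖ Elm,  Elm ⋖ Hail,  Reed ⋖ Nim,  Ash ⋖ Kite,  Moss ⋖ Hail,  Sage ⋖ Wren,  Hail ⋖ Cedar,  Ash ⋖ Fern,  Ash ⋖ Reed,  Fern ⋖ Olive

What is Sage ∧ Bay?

Common lower bounds of {Sage, Bay}: Ash, Kite, Nim, Reed.
The greatest among these is Nim.

Nim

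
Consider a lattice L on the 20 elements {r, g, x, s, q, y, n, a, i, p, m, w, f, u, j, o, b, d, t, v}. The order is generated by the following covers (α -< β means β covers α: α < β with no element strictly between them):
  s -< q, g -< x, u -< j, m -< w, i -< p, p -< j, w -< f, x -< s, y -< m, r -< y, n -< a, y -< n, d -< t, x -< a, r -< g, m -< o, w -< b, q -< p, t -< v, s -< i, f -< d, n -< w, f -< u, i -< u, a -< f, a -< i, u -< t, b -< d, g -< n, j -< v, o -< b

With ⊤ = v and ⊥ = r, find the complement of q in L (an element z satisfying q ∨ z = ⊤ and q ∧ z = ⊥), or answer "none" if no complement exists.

Need z with q ∨ z = v and q ∧ z = r.
Checking each element gives: o.

o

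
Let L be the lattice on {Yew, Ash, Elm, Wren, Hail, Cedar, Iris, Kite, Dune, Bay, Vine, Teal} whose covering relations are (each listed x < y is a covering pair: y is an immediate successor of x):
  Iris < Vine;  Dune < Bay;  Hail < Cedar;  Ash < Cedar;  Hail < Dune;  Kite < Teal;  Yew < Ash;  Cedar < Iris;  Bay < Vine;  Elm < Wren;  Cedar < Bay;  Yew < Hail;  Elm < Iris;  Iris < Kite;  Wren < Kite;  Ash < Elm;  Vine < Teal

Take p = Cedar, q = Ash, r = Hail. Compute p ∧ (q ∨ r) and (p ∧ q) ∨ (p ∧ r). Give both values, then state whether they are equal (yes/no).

q ∨ r = Cedar, so p ∧ (q ∨ r) = Cedar ∧ Cedar = Cedar.
p ∧ q = Ash and p ∧ r = Hail, so (p ∧ q) ∨ (p ∧ r) = Ash ∨ Hail = Cedar.
Equal: yes.

Cedar; Cedar; yes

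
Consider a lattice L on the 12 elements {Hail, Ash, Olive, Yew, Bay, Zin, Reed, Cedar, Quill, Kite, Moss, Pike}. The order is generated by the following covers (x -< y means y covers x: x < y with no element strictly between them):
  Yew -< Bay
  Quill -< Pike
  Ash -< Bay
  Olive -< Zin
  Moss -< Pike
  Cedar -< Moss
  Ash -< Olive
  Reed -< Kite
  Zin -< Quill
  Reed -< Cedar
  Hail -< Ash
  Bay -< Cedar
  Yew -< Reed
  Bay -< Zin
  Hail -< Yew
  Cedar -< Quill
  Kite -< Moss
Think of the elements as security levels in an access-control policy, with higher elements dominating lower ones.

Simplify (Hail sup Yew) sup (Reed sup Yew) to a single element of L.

Hail ∨ Yew = Yew
Reed ∨ Yew = Reed
Yew ∨ Reed = Reed

Reed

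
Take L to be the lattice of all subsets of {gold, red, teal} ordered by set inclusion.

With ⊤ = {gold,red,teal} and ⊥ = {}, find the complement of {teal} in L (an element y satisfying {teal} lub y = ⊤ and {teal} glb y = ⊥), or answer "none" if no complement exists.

Need y with {teal} ∨ y = {gold,red,teal} and {teal} ∧ y = {}.
Checking each element gives: {gold,red}.

{gold,red}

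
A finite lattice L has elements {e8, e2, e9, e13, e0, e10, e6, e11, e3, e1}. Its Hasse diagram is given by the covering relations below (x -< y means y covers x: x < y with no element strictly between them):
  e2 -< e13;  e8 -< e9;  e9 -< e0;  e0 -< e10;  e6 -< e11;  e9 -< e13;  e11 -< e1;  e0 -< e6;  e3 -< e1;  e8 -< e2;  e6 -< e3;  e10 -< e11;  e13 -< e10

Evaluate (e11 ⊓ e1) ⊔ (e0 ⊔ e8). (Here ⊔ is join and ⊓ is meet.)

e11

e11 ∧ e1 = e11
e0 ∨ e8 = e0
e11 ∨ e0 = e11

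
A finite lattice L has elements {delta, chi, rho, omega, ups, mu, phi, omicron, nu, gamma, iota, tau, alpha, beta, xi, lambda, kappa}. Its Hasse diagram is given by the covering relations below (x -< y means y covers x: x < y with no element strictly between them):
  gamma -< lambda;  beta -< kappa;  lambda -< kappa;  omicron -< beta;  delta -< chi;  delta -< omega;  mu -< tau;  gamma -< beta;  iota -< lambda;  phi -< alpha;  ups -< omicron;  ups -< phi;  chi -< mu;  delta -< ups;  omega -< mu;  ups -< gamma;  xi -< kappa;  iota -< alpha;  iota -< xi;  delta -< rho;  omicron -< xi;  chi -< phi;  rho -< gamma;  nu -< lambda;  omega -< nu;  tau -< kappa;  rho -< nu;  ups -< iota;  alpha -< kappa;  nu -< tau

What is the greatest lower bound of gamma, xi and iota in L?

ups

Common lower bounds of {gamma, xi, iota}: delta, ups.
The greatest among these is ups.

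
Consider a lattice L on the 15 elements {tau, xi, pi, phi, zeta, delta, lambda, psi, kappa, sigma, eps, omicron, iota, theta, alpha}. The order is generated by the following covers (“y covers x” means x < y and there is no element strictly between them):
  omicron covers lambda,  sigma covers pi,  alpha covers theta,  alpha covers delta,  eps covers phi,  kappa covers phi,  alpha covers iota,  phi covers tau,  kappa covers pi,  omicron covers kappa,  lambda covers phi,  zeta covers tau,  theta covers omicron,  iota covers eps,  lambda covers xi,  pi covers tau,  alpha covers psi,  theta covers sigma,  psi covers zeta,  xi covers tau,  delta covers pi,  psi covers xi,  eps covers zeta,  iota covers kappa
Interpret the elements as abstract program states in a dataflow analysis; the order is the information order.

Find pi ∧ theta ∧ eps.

tau

Common lower bounds of {pi, theta, eps}: tau.
The greatest among these is tau.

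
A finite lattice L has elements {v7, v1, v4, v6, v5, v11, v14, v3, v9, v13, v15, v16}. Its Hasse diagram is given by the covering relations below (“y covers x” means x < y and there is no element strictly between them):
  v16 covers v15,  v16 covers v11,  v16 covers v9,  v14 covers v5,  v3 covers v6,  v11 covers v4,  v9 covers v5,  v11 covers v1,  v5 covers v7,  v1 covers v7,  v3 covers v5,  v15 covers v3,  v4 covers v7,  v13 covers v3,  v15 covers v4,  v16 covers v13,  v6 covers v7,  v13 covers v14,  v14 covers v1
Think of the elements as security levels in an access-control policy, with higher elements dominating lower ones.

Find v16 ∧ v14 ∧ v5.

Common lower bounds of {v16, v14, v5}: v5, v7.
The greatest among these is v5.

v5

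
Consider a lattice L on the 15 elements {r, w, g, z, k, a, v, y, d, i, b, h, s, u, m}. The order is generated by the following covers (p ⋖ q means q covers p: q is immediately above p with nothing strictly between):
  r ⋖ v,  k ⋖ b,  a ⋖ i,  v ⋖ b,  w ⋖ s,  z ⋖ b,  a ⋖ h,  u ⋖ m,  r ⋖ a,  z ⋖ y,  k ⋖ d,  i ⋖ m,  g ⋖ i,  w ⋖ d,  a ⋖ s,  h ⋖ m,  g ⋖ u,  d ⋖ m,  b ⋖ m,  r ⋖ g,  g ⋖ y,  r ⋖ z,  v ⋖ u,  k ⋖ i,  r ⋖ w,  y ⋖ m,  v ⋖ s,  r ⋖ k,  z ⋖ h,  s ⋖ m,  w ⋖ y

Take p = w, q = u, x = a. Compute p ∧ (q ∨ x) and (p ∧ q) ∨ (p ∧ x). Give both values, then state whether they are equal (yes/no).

w; r; no

q ∨ x = m, so p ∧ (q ∨ x) = w ∧ m = w.
p ∧ q = r and p ∧ x = r, so (p ∧ q) ∨ (p ∧ x) = r ∨ r = r.
Equal: no.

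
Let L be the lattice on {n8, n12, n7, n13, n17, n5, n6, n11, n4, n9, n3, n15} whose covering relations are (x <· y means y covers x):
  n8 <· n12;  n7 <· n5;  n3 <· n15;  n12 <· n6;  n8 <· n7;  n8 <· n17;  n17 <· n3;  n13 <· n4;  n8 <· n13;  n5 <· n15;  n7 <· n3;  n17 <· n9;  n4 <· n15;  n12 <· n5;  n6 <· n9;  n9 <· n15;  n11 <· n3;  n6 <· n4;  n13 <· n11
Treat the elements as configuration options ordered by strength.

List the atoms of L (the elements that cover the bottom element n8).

The atoms are exactly the elements that cover n8: n12, n13, n17, n7.

n12, n13, n17, n7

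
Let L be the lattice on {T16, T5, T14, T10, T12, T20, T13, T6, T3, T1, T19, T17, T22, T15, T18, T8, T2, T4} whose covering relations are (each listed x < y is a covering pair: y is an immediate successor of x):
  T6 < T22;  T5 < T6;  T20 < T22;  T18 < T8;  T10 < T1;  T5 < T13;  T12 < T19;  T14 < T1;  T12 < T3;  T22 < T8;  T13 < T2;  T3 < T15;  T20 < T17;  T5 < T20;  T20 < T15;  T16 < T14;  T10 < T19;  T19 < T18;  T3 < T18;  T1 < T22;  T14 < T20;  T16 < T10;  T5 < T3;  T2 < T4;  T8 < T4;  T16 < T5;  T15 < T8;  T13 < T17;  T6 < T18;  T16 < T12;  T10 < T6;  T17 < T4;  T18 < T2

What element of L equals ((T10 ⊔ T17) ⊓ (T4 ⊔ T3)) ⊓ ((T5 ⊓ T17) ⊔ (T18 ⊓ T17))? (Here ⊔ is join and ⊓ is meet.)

T10 ∨ T17 = T4
T4 ∨ T3 = T4
T4 ∧ T4 = T4
T5 ∧ T17 = T5
T18 ∧ T17 = T5
T5 ∨ T5 = T5
T4 ∧ T5 = T5

T5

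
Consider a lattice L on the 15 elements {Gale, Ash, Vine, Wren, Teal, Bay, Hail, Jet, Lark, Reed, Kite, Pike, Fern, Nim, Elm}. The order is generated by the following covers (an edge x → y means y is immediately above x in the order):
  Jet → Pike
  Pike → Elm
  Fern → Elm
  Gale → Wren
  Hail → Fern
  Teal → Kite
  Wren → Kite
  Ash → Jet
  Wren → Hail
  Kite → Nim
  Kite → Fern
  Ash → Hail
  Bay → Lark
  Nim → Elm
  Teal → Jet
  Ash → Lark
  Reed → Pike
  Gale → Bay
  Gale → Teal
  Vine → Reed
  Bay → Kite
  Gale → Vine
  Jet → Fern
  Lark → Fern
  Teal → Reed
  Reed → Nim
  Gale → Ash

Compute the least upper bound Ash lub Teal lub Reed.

Common upper bounds of {Ash, Teal, Reed}: Elm, Pike.
The least among these is Pike.

Pike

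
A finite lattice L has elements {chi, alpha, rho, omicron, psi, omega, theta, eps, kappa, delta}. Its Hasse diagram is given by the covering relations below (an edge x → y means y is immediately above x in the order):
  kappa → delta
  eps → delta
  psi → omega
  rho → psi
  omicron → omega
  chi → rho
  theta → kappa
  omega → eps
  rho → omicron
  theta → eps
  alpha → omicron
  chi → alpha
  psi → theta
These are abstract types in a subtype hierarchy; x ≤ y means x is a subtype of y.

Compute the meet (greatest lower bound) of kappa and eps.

Common lower bounds of {kappa, eps}: chi, psi, rho, theta.
The greatest among these is theta.

theta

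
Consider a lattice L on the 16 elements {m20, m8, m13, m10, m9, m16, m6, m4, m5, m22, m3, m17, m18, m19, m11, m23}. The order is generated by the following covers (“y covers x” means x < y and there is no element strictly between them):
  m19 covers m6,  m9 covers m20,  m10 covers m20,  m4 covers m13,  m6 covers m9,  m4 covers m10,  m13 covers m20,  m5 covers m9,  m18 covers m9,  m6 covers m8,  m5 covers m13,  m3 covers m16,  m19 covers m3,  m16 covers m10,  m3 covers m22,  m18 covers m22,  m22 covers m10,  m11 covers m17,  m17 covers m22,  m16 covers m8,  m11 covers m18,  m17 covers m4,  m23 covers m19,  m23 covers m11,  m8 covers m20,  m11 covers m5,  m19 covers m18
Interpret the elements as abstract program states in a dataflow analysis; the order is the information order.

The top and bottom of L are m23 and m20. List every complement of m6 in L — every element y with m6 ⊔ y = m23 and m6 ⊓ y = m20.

m13, m17, m4

Need y with m6 ∨ y = m23 and m6 ∧ y = m20.
Checking each element gives: m13, m17, m4.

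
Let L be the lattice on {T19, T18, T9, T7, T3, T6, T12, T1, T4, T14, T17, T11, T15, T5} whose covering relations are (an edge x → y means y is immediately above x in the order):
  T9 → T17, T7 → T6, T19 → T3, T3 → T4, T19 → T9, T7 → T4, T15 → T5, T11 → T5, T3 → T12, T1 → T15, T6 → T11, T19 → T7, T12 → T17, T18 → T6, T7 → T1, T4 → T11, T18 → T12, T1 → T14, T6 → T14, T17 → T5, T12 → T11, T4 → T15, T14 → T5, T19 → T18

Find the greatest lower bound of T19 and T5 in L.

T19

Common lower bounds of {T19, T5}: T19.
The greatest among these is T19.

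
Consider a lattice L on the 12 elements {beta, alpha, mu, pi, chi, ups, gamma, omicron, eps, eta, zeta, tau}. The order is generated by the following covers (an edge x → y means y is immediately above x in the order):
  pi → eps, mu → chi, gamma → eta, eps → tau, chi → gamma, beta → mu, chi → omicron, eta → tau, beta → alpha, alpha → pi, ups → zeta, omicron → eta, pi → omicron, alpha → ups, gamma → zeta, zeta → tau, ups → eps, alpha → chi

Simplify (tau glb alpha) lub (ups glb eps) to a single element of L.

tau ∧ alpha = alpha
ups ∧ eps = ups
alpha ∨ ups = ups

ups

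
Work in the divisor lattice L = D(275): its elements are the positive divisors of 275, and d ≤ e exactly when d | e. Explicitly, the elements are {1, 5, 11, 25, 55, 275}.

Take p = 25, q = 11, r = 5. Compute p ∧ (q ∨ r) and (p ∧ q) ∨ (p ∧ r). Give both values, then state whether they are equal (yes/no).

q ∨ r = 55, so p ∧ (q ∨ r) = 25 ∧ 55 = 5.
p ∧ q = 1 and p ∧ r = 5, so (p ∧ q) ∨ (p ∧ r) = 1 ∨ 5 = 5.
Equal: yes.

5; 5; yes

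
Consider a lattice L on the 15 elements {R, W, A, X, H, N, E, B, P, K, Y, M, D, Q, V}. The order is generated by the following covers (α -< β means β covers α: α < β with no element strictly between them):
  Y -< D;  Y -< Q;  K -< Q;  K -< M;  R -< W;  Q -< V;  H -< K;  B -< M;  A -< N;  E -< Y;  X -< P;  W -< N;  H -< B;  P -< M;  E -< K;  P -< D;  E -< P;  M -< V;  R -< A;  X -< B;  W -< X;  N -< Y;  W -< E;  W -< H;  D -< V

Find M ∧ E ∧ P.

Common lower bounds of {M, E, P}: E, R, W.
The greatest among these is E.

E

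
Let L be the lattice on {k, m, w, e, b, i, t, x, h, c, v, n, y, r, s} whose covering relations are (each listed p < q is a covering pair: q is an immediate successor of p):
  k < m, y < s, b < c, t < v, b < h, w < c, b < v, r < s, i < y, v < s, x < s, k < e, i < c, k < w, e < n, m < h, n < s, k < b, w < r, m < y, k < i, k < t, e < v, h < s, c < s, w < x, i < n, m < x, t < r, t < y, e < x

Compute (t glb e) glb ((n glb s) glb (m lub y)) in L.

k

t ∧ e = k
n ∧ s = n
m ∨ y = y
n ∧ y = i
k ∧ i = k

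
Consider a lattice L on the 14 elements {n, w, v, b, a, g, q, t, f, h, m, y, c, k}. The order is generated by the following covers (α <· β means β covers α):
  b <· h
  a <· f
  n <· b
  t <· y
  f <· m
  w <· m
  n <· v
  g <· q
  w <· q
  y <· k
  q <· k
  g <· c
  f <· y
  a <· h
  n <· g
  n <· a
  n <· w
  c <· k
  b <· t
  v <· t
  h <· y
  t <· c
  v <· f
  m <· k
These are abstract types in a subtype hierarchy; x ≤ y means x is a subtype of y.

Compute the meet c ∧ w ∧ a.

n

Common lower bounds of {c, w, a}: n.
The greatest among these is n.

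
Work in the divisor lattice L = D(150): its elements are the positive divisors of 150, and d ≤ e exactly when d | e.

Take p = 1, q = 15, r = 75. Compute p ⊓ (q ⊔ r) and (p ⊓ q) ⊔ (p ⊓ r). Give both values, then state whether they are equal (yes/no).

1; 1; yes

q ⊔ r = 75, so p ⊓ (q ⊔ r) = 1 ⊓ 75 = 1.
p ⊓ q = 1 and p ⊓ r = 1, so (p ⊓ q) ⊔ (p ⊓ r) = 1 ⊔ 1 = 1.
Equal: yes.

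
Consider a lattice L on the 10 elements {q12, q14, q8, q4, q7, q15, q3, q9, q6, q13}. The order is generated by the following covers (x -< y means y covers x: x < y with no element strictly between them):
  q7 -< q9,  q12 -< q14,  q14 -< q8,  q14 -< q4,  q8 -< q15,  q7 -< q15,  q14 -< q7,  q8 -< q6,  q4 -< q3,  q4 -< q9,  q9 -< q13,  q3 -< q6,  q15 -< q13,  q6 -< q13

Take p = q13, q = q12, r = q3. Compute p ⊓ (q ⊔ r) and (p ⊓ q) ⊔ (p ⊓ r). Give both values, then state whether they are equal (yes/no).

q3; q3; yes

q ⊔ r = q3, so p ⊓ (q ⊔ r) = q13 ⊓ q3 = q3.
p ⊓ q = q12 and p ⊓ r = q3, so (p ⊓ q) ⊔ (p ⊓ r) = q12 ⊔ q3 = q3.
Equal: yes.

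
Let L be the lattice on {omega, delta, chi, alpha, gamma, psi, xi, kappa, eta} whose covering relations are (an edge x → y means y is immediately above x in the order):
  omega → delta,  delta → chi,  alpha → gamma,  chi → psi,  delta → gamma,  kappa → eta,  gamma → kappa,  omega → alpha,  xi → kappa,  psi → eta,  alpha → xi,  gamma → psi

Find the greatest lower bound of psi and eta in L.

psi

Common lower bounds of {psi, eta}: alpha, chi, delta, gamma, omega, psi.
The greatest among these is psi.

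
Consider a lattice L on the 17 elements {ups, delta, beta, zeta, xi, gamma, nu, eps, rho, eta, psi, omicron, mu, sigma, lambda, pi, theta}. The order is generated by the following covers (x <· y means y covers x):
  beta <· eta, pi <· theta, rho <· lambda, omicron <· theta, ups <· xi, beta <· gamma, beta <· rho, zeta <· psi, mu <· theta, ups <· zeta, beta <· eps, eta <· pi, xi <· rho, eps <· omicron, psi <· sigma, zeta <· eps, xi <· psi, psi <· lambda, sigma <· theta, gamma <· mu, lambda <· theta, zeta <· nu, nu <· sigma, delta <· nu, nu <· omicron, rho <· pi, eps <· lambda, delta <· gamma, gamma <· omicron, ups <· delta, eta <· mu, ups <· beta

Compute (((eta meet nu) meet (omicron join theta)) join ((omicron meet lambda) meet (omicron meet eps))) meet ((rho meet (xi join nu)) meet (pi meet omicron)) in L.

ups

eta ∧ nu = ups
omicron ∨ theta = theta
ups ∧ theta = ups
omicron ∧ lambda = eps
omicron ∧ eps = eps
eps ∧ eps = eps
ups ∨ eps = eps
xi ∨ nu = sigma
rho ∧ sigma = xi
pi ∧ omicron = beta
xi ∧ beta = ups
eps ∧ ups = ups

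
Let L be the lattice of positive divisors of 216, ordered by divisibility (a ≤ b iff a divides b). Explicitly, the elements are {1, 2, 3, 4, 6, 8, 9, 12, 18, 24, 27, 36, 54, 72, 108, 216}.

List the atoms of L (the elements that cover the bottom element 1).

2, 3

The atoms are exactly the elements that cover 1: 2, 3.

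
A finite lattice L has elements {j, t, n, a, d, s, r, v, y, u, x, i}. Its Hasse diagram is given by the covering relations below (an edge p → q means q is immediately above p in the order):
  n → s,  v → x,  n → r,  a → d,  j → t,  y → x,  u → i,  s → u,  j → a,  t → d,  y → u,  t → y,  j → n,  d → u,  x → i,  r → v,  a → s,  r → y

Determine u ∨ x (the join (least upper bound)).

Common upper bounds of {u, x}: i.
The least among these is i.

i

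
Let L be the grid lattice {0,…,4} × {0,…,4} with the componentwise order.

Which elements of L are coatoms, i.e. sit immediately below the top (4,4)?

(3,4), (4,3)

The coatoms are exactly the elements covered by (4,4): (3,4), (4,3).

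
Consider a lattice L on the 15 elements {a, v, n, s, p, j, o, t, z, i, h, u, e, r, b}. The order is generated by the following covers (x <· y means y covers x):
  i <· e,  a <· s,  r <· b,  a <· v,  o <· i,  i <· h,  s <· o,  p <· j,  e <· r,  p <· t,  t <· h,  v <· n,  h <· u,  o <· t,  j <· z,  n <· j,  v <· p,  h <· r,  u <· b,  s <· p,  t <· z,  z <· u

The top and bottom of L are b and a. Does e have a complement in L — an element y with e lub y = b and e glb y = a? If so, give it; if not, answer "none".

n

Need y with e ∨ y = b and e ∧ y = a.
Checking each element gives: n.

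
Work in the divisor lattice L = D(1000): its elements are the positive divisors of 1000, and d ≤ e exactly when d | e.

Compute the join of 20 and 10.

20

In the divisibility order, the join is the least common multiple: lcm(20, 10) = 20.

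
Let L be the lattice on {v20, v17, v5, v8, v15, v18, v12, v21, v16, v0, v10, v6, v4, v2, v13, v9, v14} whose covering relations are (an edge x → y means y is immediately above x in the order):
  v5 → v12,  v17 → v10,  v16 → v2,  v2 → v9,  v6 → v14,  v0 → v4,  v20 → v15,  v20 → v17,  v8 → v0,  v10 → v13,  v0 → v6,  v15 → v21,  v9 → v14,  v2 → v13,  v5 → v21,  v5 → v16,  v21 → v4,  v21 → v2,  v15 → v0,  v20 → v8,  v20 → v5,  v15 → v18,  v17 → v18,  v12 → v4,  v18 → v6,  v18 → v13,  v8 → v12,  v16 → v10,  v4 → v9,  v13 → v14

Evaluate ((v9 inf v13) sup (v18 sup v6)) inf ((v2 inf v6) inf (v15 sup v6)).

v9 ∧ v13 = v2
v18 ∨ v6 = v6
v2 ∨ v6 = v14
v2 ∧ v6 = v15
v15 ∨ v6 = v6
v15 ∧ v6 = v15
v14 ∧ v15 = v15

v15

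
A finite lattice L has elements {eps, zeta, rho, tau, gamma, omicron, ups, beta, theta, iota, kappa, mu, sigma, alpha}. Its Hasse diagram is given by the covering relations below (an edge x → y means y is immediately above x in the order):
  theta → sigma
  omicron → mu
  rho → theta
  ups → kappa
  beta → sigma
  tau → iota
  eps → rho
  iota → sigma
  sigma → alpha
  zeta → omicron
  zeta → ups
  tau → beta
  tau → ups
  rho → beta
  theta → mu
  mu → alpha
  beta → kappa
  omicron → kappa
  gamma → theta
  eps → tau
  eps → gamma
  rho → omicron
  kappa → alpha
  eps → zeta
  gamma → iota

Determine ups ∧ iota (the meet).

tau

Common lower bounds of {ups, iota}: eps, tau.
The greatest among these is tau.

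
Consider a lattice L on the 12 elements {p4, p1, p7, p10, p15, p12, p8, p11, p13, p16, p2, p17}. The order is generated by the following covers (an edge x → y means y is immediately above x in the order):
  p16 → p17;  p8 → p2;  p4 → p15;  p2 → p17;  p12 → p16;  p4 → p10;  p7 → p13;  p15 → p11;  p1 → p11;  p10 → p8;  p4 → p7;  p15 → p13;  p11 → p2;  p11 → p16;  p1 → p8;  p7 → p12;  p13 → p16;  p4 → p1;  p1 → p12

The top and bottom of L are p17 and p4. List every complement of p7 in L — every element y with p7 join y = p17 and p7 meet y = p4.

Need y with p7 ∨ y = p17 and p7 ∧ y = p4.
Checking each element gives: p10, p2, p8.

p10, p2, p8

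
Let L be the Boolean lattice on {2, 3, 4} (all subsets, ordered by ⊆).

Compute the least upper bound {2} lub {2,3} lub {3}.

Common upper bounds of {{2}, {2,3}, {3}}: {2,3,4}, {2,3}.
The least among these is {2,3}.

{2,3}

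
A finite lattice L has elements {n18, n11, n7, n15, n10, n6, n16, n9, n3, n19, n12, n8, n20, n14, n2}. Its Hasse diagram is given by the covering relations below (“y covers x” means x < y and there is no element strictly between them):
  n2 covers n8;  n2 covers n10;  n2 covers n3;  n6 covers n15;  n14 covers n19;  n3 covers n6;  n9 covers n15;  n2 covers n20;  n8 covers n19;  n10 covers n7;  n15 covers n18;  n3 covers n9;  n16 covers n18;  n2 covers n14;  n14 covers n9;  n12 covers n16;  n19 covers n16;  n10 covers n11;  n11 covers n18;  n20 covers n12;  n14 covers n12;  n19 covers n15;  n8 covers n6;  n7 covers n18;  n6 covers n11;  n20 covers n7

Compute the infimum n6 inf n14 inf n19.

Common lower bounds of {n6, n14, n19}: n15, n18.
The greatest among these is n15.

n15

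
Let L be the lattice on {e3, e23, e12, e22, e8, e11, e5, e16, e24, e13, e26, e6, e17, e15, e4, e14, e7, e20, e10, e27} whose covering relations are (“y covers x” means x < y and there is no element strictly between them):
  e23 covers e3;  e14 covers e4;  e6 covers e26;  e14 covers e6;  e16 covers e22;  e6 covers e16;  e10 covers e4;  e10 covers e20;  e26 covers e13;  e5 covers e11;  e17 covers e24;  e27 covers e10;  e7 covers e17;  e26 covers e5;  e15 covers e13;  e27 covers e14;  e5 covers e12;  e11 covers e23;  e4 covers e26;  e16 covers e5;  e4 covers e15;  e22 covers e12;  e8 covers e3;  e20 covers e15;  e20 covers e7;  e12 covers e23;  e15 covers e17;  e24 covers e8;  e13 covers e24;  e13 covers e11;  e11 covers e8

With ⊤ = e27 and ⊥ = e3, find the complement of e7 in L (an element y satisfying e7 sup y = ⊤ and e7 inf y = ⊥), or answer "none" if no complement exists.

e22

Need y with e7 ∨ y = e27 and e7 ∧ y = e3.
Checking each element gives: e22.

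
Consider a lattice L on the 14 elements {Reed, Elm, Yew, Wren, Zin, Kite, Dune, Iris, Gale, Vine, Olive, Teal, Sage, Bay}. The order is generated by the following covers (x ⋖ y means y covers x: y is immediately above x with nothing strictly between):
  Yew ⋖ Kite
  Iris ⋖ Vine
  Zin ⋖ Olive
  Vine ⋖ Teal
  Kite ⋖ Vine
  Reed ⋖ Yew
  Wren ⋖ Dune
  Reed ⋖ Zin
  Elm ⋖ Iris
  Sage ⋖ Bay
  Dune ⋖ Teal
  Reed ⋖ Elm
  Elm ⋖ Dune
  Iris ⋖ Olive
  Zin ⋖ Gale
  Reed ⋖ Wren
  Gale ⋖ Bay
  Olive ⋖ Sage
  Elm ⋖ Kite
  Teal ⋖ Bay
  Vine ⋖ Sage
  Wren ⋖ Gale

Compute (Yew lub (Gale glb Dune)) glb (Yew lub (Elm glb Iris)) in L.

Gale ∧ Dune = Wren
Yew ∨ Wren = Teal
Elm ∧ Iris = Elm
Yew ∨ Elm = Kite
Teal ∧ Kite = Kite

Kite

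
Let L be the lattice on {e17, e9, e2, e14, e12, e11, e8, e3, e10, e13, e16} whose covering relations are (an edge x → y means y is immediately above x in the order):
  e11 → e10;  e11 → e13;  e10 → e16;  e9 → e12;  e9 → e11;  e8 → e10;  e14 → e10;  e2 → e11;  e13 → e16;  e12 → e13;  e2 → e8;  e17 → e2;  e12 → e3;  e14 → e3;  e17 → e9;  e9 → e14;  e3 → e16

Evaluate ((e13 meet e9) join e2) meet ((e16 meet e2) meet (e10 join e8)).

e13 ∧ e9 = e9
e9 ∨ e2 = e11
e16 ∧ e2 = e2
e10 ∨ e8 = e10
e2 ∧ e10 = e2
e11 ∧ e2 = e2

e2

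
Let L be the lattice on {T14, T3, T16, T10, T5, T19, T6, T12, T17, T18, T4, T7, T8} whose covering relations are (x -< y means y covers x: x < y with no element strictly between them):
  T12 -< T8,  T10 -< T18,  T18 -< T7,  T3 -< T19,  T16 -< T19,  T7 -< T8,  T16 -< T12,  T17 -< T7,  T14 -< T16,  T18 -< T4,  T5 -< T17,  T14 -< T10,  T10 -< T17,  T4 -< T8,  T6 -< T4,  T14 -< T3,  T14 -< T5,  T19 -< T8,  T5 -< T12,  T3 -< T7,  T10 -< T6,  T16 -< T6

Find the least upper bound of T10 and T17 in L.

T17

Common upper bounds of {T10, T17}: T17, T7, T8.
The least among these is T17.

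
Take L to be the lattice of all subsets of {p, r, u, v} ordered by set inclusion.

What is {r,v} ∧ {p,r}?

{r}

Under ⊆, meet is intersection: {r,v} ∩ {p,r} = {r}.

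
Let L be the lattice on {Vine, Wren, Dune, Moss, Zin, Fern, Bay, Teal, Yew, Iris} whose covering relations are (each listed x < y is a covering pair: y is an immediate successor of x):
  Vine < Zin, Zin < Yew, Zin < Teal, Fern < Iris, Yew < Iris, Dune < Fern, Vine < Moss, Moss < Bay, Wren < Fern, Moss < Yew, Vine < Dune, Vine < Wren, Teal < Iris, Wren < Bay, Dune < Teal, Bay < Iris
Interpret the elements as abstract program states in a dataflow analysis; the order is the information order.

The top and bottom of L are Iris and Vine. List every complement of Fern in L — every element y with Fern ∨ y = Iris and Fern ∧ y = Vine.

Need y with Fern ∨ y = Iris and Fern ∧ y = Vine.
Checking each element gives: Moss, Yew, Zin.

Moss, Yew, Zin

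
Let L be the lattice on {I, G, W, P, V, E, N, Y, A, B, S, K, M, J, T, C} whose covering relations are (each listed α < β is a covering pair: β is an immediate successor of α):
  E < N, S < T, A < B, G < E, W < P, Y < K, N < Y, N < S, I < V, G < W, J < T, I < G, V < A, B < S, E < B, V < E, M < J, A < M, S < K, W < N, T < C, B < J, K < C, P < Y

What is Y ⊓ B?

Common lower bounds of {Y, B}: E, G, I, V.
The greatest among these is E.

E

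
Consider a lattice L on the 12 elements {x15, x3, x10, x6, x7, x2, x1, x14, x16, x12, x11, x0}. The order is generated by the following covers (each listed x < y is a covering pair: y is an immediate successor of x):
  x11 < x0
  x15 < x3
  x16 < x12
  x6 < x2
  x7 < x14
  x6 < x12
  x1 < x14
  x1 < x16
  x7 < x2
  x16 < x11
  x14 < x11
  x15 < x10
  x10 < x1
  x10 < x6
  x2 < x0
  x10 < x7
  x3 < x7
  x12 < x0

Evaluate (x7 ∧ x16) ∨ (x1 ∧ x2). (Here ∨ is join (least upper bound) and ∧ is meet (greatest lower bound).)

x10

x7 ∧ x16 = x10
x1 ∧ x2 = x10
x10 ∨ x10 = x10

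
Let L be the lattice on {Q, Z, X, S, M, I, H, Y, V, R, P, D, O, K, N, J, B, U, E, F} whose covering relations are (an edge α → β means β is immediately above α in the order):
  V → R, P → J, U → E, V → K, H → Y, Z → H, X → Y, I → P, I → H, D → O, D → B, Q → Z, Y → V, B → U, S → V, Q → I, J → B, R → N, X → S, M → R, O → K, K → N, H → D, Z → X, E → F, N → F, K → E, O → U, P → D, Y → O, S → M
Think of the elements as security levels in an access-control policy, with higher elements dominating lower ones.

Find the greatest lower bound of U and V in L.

Y

Common lower bounds of {U, V}: H, I, Q, X, Y, Z.
The greatest among these is Y.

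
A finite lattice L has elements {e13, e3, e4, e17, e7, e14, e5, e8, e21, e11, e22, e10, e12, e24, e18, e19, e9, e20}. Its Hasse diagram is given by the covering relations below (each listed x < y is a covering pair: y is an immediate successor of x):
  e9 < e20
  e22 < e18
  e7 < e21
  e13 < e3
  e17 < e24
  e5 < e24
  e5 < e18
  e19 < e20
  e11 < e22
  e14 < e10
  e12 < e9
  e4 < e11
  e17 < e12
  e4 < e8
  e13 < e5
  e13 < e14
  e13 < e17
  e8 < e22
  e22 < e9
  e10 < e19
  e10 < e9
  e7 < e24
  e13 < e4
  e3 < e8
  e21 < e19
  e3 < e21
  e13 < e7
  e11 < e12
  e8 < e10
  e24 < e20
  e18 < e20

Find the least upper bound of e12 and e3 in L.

e9

Common upper bounds of {e12, e3}: e20, e9.
The least among these is e9.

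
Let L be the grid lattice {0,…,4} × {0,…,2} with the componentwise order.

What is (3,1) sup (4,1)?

Common upper bounds of {(3,1), (4,1)}: (4,1), (4,2).
The least among these is (4,1).

(4,1)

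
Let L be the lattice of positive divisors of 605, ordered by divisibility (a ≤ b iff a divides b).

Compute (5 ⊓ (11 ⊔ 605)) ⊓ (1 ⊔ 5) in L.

11 ∨ 605 = 605
5 ∧ 605 = 5
1 ∨ 5 = 5
5 ∧ 5 = 5

5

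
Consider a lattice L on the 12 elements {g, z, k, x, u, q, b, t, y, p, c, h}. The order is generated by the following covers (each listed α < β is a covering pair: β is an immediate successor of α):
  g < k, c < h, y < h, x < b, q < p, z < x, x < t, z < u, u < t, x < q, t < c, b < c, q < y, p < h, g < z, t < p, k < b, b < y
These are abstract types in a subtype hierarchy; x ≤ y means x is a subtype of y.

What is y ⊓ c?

Common lower bounds of {y, c}: b, g, k, x, z.
The greatest among these is b.

b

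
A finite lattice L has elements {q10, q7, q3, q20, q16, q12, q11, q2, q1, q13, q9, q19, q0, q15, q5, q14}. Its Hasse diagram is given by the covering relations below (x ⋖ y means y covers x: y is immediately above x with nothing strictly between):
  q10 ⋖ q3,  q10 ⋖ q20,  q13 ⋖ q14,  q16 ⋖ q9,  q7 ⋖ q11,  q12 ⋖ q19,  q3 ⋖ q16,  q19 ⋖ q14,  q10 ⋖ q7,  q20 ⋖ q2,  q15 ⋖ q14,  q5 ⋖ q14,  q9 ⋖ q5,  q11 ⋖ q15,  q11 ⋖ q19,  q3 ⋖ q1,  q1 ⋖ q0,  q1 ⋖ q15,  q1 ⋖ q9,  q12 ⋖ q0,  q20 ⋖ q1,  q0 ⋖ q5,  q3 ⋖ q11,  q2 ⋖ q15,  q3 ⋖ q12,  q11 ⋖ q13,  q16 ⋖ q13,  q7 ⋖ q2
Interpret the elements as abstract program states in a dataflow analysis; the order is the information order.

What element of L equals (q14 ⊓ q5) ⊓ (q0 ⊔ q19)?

q5

q14 ∧ q5 = q5
q0 ∨ q19 = q14
q5 ∧ q14 = q5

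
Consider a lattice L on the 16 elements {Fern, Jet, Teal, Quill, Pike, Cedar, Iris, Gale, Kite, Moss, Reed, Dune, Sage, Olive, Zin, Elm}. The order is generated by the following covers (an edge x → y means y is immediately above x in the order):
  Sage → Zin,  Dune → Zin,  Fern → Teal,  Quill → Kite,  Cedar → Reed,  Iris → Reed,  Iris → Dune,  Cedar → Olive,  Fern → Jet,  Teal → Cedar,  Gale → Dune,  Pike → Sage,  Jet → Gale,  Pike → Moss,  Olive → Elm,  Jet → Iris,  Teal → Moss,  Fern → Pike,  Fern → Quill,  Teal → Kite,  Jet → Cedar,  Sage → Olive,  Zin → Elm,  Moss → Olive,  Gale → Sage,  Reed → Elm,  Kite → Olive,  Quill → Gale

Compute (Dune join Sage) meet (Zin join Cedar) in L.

Dune ∨ Sage = Zin
Zin ∨ Cedar = Elm
Zin ∧ Elm = Zin

Zin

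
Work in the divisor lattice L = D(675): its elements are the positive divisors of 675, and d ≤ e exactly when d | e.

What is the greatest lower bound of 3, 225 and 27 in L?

3

In the divisibility order, the meet is the greatest common divisor: gcd(3, 225, 27) = 3.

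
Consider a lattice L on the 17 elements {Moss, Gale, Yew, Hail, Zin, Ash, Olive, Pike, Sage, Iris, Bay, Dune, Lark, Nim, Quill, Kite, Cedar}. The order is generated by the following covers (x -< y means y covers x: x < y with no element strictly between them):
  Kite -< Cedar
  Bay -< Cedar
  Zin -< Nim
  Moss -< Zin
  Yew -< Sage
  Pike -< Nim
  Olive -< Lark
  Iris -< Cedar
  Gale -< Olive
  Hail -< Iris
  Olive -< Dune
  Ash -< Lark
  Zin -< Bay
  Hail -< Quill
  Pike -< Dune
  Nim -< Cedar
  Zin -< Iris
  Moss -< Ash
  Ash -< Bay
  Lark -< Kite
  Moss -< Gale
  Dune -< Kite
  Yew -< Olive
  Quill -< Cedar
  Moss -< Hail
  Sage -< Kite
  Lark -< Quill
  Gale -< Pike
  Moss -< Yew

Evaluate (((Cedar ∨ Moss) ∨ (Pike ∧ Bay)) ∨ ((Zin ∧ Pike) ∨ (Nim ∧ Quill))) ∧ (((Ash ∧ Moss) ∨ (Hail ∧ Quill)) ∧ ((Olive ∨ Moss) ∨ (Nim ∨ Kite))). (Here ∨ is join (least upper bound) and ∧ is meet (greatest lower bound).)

Cedar ∨ Moss = Cedar
Pike ∧ Bay = Moss
Cedar ∨ Moss = Cedar
Zin ∧ Pike = Moss
Nim ∧ Quill = Gale
Moss ∨ Gale = Gale
Cedar ∨ Gale = Cedar
Ash ∧ Moss = Moss
Hail ∧ Quill = Hail
Moss ∨ Hail = Hail
Olive ∨ Moss = Olive
Nim ∨ Kite = Cedar
Olive ∨ Cedar = Cedar
Hail ∧ Cedar = Hail
Cedar ∧ Hail = Hail

Hail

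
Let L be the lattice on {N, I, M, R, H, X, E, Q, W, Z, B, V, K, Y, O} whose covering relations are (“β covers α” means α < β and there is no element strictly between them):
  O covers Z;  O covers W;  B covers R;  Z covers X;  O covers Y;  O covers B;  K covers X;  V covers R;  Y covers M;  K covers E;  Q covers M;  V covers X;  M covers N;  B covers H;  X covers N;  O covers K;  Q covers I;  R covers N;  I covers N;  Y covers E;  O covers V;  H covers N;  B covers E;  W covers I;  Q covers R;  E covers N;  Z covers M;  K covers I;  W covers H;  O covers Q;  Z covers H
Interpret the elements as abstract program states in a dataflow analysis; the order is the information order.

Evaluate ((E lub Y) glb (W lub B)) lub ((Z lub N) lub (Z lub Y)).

O

E ∨ Y = Y
W ∨ B = O
Y ∧ O = Y
Z ∨ N = Z
Z ∨ Y = O
Z ∨ O = O
Y ∨ O = O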